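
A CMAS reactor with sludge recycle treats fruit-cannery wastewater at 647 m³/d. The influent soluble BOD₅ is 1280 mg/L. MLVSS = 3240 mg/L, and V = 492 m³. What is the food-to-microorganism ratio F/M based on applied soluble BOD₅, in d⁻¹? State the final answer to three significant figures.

Food-to-microorganism ratio F/M = Q S₀ / (V X) = 647 × 1280 / (492.0 × 3240) = 0.5195 d⁻¹.

F/M ≈ 0.520 d⁻¹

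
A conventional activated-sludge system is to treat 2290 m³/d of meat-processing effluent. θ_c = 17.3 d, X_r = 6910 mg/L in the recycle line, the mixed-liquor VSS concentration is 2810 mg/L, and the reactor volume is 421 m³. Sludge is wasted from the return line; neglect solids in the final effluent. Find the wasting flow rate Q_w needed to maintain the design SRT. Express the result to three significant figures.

Q_w = (V·X)/(θ_c X_r) = 421.0 × 2810 / (17.3 × 6910) = 9.896 m³/d.

Q_w ≈ 9.90 m³/d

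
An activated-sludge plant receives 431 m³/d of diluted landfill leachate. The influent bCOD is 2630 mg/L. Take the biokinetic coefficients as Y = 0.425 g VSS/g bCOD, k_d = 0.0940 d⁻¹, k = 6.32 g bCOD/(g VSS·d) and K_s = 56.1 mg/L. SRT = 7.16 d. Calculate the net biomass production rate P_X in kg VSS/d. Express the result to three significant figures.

For a completely mixed reactor with recycle the Lawrence–McCarty relation gives S = K_s·(1 + k_d·θ_c) / [θ_c·(Y·k − k_d) − 1] = 56.1 × (1 + 0.0940 × 7.16) / [7.16 × (0.425 × 6.32 − 0.0940) − 1] = 93.86 / 17.56 = 5.345 mg/L.
Y_obs = Y / (1 + k_d θ_c) = 0.425 / (1 + 0.0940 × 7.16) = 0.425 / 1.673 = 0.2540.
Q·(S₀ − S) = 431 × (2630 − 5.35) × 10⁻³ = 1131 kg/d removed.
Net biomass production P_X = Y_obs × Q·(S₀ − S) = 0.2540 × 1131 = 287.4 kg VSS/d.

P_X ≈ 287 kg VSS/d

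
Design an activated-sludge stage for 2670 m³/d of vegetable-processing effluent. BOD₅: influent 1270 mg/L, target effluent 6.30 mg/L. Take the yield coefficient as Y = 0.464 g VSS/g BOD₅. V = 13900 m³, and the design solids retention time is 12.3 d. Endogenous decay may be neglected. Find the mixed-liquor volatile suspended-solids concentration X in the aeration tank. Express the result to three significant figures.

X ≈ 1390 mg/L

X = Y·Q·ΔS·θ_c / V = 0.464 × 2670 × (1270 − 6.30) × 12.3 / 13900 = 1385 mg/L.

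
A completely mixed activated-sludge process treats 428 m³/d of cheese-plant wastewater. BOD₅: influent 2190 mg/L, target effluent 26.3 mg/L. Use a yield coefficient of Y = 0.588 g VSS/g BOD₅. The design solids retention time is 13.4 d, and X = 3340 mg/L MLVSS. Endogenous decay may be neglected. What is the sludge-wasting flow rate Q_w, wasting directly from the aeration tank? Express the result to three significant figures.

V·X = Y·Q·ΔS·θ_c gives V = 0.588 × 428 × (2190 − 26.3) × 13.4 / 3340 = 2185 m³.
Wasting from the aeration tank: Q_w = V / θ_c = 2185 / 13.4 = 163.0 m³/d.

Q_w ≈ 163 m³/d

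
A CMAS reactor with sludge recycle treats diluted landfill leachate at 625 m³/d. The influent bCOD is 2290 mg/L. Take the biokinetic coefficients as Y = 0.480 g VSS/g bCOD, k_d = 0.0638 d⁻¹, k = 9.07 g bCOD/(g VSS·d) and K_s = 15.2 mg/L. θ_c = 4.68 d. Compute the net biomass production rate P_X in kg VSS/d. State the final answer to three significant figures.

Effluent substrate depends only on kinetics and SRT: S = K_s(1 + k_d θ_c) / [θ_c(Yk − k_d) − 1] = 15.2 × (1 + 0.0638 × 4.68) / [4.68 × (0.480 × 9.07 − 0.0638) − 1] = 19.74 / 19.08 = 1.035 mg/L.
The observed yield is Y_obs = Y/(1 + k_d·θ_c) = 0.480 / (1 + 0.0638 × 4.68) = 0.480 / 1.299 = 0.3696 g VSS per g bCOD removed.
ΔS = 2290 − 1.03 = 2289 mg/L, so the substrate removal rate is 625 × 2289/1000 = 1431 kg bCOD/d.
So the net sludge growth is P_X = 0.3696 × 1431 = 528.8 kg VSS/d.

P_X ≈ 529 kg VSS/d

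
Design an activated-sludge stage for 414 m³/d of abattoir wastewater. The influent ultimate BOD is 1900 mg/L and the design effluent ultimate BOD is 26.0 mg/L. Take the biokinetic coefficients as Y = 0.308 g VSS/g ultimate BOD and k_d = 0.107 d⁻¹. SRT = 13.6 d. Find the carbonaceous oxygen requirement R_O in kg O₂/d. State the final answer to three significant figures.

R_O ≈ 638 kg O₂/d

The observed yield is Y_obs = Y/(1 + k_d·θ_c) = 0.308 / (1 + 0.107 × 13.6) = 0.308 / 2.455 = 0.1254 g VSS per g ultimate BOD removed.
ΔS = 1900 − 26.0 = 1874 mg/L, so the substrate removal rate is 414 × 1874/1000 = 775.8 kg ultimate BOD/d.
Net sludge production P_X = 0.1254 × 775.8 = 97.33 kg VSS/d.
R_O = Q·(S₀ − S) − 1.42·P_X = 775.8 − 1.42 × 97.33 = 637.6 kg O₂/d.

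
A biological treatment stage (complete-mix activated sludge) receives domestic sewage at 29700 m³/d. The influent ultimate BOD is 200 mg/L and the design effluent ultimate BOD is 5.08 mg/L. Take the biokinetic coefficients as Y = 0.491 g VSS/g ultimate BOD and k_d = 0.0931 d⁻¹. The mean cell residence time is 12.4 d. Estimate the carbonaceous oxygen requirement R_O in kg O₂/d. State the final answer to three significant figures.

R_O ≈ 3920 kg O₂/d

The observed yield is Y_obs = Y/(1 + k_d·θ_c) = 0.491 / (1 + 0.0931 × 12.4) = 0.491 / 2.154 = 0.2279 g VSS per g ultimate BOD removed.
Q·(S₀ − S) = 29700 × (200 − 5.08) × 10⁻³ = 5789 kg/d removed.
Biomass synthesised: P_X = Y_obs × 5789 = 1319 kg VSS/d.
R_O = Q·ΔS − 1.42 P_X = 5789 − 1873 = 3916 kg O₂/d.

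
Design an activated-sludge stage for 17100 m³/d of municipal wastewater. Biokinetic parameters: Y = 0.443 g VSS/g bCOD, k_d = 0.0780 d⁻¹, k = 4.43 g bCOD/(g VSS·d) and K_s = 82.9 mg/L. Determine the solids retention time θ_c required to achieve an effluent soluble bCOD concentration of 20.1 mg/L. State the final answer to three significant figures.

Specific growth rate at S = 20.1 mg/L: μ = YkS/(K_s+S) = 0.443·4.43·20.1/(82.9+20.1) = 0.3830 d⁻¹.
θ_c = 1/(μ − k_d) = 1/(0.3830 − 0.0780) = 1/0.3050 = 3.279 d.

θ_c ≈ 3.28 d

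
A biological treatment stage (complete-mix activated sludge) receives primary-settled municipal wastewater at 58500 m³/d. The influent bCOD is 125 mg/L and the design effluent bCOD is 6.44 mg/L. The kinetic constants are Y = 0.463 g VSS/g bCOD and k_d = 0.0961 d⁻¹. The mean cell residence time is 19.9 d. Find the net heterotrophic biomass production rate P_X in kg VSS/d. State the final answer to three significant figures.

P_X ≈ 1100 kg VSS/d

Correct the yield for decay: Y_obs = Y/(1 + k_d θ_c) = 0.463 / (1 + 0.0961 × 19.9) = 0.463 / 2.912 = 0.1590.
Substrate removed = Q·(S₀ − S) = 58500 m³/d × (125 − 6.44) g/m³ = 6.94×10^6 g/d = 6936 kg/d.
So the net sludge growth is P_X = 0.1590 × 6936 = 1103 kg VSS/d.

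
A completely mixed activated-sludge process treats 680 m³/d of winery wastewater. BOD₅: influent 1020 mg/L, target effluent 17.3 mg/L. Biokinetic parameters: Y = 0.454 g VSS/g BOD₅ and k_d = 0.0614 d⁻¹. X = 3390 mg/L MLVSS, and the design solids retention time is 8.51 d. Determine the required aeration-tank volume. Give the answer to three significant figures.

Rearranging the biomass balance for a CMAS with decay, V = Y·Q·ΔS·θ_c / [X·(1+k_d θ_c)] = 0.454 × 680 × (1020 − 17.3) × 8.51 / [3390 × (1 + 0.0614 × 8.51)] = 2.63×10^6 / 5161 = 510.4 m³.

V ≈ 510 m³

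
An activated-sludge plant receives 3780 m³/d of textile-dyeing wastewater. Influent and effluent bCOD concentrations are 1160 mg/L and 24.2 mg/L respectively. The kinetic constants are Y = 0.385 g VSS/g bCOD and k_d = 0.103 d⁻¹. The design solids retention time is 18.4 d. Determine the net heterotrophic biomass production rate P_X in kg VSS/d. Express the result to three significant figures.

P_X ≈ 571 kg VSS/d

Y_obs = Y / (1 + k_d θ_c) = 0.385 / (1 + 0.103 × 18.4) = 0.385 / 2.895 = 0.1330.
Mass of bCOD removed per day: Q(S₀ − S) = 3780 × 1136 g/m³ = 4293 kg/d.
So the net sludge growth is P_X = 0.1330 × 4293 = 570.9 kg VSS/d.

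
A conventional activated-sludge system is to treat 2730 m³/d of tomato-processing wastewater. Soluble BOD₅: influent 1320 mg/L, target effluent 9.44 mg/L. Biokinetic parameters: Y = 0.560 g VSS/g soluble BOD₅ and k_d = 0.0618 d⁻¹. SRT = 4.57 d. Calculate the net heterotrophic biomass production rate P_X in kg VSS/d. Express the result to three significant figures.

Y_obs = Y / (1 + k_d θ_c) = 0.560 / (1 + 0.0618 × 4.57) = 0.560 / 1.282 = 0.4367.
Substrate removed = Q·(S₀ − S) = 2730 m³/d × (1320 − 9.44) g/m³ = 3.58×10^6 g/d = 3578 kg/d.
Biomass produced: P_X = Y_obs·Q·ΔS = 0.4367 × 3578 ≈ 1562 kg VSS/d.

P_X ≈ 1560 kg VSS/d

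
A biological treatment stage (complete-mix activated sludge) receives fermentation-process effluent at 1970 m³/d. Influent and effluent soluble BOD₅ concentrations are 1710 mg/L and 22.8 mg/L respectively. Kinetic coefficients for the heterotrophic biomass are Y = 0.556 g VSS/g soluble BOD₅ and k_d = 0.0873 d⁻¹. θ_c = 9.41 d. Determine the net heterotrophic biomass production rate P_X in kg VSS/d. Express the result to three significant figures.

Correct the yield for decay: Y_obs = Y/(1 + k_d θ_c) = 0.556 / (1 + 0.0873 × 9.41) = 0.556 / 1.821 = 0.3052.
Mass of soluble BOD₅ removed per day: Q(S₀ − S) = 1970 × 1687 g/m³ = 3324 kg/d.
Biomass produced: P_X = Y_obs·Q·ΔS = 0.3052 × 3324 ≈ 1015 kg VSS/d.

P_X ≈ 1010 kg VSS/d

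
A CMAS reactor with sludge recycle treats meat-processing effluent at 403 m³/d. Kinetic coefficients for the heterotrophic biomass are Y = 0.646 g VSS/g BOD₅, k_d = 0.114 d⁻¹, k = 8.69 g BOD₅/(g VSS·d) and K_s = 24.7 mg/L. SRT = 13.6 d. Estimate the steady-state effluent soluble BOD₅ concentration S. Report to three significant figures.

S ≈ 0.854 mg/L

For a completely mixed reactor with recycle the Lawrence–McCarty relation gives S = K_s·(1 + k_d·θ_c) / [θ_c·(Y·k − k_d) − 1] = 24.7 × (1 + 0.114 × 13.6) / [13.6 × (0.646 × 8.69 − 0.114) − 1] = 62.99 / 73.80 = 0.8536 mg/L.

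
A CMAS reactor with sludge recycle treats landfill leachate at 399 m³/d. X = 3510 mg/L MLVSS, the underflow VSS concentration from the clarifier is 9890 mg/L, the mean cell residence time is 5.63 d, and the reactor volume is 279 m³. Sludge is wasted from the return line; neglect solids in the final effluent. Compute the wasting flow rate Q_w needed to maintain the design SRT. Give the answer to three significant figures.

θ_c = V·X/(Q_w·X_r) when wasting from the recycle, so Q_w = V·X/(θ_c·X_r) = 279.0 × 3510 / (5.63 × 9890) = 17.59 m³/d.

Q_w ≈ 17.6 m³/d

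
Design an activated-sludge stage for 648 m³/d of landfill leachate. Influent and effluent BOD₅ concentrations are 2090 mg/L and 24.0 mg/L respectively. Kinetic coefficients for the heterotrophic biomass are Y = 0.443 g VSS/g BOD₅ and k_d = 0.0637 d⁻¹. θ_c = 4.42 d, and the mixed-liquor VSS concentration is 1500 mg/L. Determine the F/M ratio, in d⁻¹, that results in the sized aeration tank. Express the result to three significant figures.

F/M ≈ 0.662 d⁻¹

Steady-state biomass mass balance: V·X·(1 + k_d·θ_c) = Y·Q·(S₀ − S)·θ_c, so V = 0.443 × 648 × (2090 − 24.0) × 4.42 / [1500 × (1 + 0.0637 × 4.42)] = 2.62×10^6 / 1922 = 1364 m³.
F/M = applied load / biomass = Q·S₀/(V·X) = 648 × 2090 / (1364 × 1500) = 0.6621 d⁻¹.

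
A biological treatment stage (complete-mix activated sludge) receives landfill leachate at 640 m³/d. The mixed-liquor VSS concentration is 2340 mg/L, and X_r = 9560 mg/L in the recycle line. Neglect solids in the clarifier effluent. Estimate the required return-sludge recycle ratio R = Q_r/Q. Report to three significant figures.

R = Q_r/Q = X/(X_r − X) = 2340 / (9560 − 2340) = 0.3241.

R ≈ 0.324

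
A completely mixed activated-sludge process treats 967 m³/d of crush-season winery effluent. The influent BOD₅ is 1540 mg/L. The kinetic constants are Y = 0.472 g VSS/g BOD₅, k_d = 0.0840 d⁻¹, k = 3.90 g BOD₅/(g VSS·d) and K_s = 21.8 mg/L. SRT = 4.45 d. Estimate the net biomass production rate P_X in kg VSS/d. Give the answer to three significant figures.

P_X ≈ 510 kg VSS/d

From the Monod/SRT balance for a CMAS, S = K_s·(1+k_d θ_c)/[θ_c·(Y k − k_d) − 1] = 21.8 × (1 + 0.0840 × 4.45) / [4.45 × (0.472 × 3.90 − 0.0840) − 1] = 29.95 / 6.818 = 4.393 mg/L.
Observed yield with endogenous decay: Y_obs = Y / (1 + k_d·θ_c) = 0.472 / (1 + 0.0840 × 4.45) = 0.472 / 1.374 = 0.3436 g VSS/g BOD₅.
Substrate removed = Q·(S₀ − S) = 967 m³/d × (1540 − 4.39) g/m³ = 1.48×10^6 g/d = 1485 kg/d.
Biomass produced: P_X = Y_obs·Q·ΔS = 0.3436 × 1485 ≈ 510.2 kg VSS/d.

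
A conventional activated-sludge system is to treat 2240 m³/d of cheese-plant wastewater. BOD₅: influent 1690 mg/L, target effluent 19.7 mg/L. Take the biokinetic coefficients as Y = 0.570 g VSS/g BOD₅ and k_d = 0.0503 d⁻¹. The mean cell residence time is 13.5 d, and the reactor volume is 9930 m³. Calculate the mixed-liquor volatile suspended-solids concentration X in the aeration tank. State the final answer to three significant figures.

X ≈ 1730 mg/L

From V·X·(1 + k_d·θ_c) = Y·Q·(S₀ − S)·θ_c: X = 0.570 × 2240 × (1690 − 19.7) × 13.5 / [9930 × (1 + 0.0503 × 13.5)] = 1727 mg/L.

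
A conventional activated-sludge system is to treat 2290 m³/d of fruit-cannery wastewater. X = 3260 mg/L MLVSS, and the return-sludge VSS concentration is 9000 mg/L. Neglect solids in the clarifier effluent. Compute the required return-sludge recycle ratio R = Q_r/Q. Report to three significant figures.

Mass balance around the secondary clarifier (neglecting effluent solids): R = X / (X_r − X) = 3260 / (9000 − 3260) = 0.5679.

R ≈ 0.568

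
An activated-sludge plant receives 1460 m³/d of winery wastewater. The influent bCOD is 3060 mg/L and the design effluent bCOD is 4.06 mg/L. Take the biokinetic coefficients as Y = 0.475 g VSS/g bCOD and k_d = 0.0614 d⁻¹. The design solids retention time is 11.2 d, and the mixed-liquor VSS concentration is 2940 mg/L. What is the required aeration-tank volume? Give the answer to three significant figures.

Steady-state biomass mass balance: V·X·(1 + k_d·θ_c) = Y·Q·(S₀ − S)·θ_c, so V = 0.475 × 1460 × (3060 − 4.06) × 11.2 / [2940 × (1 + 0.0614 × 11.2)] = 2.37×10^7 / 4962 = 4784 m³.

V ≈ 4780 m³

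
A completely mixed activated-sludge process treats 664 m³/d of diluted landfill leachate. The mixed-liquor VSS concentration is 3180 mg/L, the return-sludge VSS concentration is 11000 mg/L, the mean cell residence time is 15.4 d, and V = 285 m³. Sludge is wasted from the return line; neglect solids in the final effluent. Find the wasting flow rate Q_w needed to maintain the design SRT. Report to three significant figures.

θ_c = V·X/(Q_w·X_r) when wasting from the recycle, so Q_w = V·X/(θ_c·X_r) = 285.0 × 3180 / (15.4 × 11000) = 5.350 m³/d.

Q_w ≈ 5.35 m³/d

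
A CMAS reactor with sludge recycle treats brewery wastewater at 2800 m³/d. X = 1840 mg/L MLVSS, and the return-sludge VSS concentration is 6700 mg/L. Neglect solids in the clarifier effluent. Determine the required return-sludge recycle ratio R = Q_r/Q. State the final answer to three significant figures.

R ≈ 0.379

Solids balance on the clarifier gives (1+R)X = R·X_r, so R = X/(X_r − X) = 1840 / (6700 − 1840) = 0.3786.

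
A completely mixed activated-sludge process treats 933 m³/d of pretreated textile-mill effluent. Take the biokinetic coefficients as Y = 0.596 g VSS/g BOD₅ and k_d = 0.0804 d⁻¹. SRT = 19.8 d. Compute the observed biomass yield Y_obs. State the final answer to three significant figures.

Y_obs ≈ 0.230 g VSS/g BOD₅

Correct the yield for decay: Y_obs = Y/(1 + k_d θ_c) = 0.596 / (1 + 0.0804 × 19.8) = 0.596 / 2.592 = 0.2299.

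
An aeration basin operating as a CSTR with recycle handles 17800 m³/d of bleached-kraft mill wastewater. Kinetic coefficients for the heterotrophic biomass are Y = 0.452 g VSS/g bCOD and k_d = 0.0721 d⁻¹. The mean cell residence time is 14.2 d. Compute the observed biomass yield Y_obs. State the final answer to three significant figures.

Y_obs ≈ 0.223 g VSS/g bCOD

Observed yield with endogenous decay: Y_obs = Y / (1 + k_d·θ_c) = 0.452 / (1 + 0.0721 × 14.2) = 0.452 / 2.024 = 0.2233 g VSS/g bCOD.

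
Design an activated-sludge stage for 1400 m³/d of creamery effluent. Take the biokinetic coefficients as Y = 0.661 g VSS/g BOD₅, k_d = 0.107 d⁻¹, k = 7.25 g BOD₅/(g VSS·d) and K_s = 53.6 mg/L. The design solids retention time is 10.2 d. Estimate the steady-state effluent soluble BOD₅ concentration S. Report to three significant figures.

For a completely mixed reactor with recycle the Lawrence–McCarty relation gives S = K_s·(1 + k_d·θ_c) / [θ_c·(Y·k − k_d) − 1] = 53.6 × (1 + 0.107 × 10.2) / [10.2 × (0.661 × 7.25 − 0.107) − 1] = 112.1 / 46.79 = 2.396 mg/L.

S ≈ 2.40 mg/L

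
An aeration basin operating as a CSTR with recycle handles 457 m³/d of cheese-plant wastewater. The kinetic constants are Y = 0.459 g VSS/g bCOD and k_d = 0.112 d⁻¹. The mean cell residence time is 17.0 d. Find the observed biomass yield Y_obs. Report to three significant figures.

Y_obs ≈ 0.158 g VSS/g bCOD

Observed yield with endogenous decay: Y_obs = Y / (1 + k_d·θ_c) = 0.459 / (1 + 0.112 × 17.0) = 0.459 / 2.904 = 0.1581 g VSS/g bCOD.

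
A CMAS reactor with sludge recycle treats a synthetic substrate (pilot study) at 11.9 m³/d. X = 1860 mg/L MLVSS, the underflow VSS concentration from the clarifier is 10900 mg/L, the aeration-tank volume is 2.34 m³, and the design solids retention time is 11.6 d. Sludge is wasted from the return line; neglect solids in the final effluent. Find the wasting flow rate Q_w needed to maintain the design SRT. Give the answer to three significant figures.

Wasting from the return line (neglecting effluent solids): Q_w = V·X / (θ_c·X_r) = 2.340 × 1860 / (11.6 × 10900) = 0.03442 m³/d.

Q_w ≈ 0.0344 m³/d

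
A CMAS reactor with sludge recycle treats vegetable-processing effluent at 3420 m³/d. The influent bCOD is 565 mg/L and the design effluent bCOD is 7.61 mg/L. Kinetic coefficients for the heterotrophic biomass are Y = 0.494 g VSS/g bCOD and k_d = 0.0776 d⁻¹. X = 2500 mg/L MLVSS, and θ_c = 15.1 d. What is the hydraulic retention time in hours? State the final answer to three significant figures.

Steady-state biomass mass balance: V·X·(1 + k_d·θ_c) = Y·Q·(S₀ − S)·θ_c, so V = 0.494 × 3420 × (565 − 7.61) × 15.1 / [2500 × (1 + 0.0776 × 15.1)] = 1.42×10^7 / 5429 = 2619 m³.
Hydraulic retention time τ = V/Q = 2619 / 3420 = 0.7658 d = 18.38 h.

τ ≈ 18.4 h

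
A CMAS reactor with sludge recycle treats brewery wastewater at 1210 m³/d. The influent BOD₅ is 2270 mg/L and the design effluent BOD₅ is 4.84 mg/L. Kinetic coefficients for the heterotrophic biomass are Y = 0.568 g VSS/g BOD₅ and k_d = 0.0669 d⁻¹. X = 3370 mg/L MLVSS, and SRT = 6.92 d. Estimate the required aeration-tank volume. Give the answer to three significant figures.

Rearranging the biomass balance for a CMAS with decay, V = Y·Q·ΔS·θ_c / [X·(1+k_d θ_c)] = 0.568 × 1210 × (2270 − 4.84) × 6.92 / [3370 × (1 + 0.0669 × 6.92)] = 1.08×10^7 / 4930 = 2185 m³.

V ≈ 2190 m³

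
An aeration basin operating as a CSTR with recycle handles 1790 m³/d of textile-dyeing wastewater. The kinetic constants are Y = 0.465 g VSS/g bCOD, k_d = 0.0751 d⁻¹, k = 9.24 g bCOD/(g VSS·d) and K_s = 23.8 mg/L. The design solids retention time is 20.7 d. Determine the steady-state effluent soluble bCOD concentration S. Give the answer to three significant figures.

Effluent substrate depends only on kinetics and SRT: S = K_s(1 + k_d θ_c) / [θ_c(Yk − k_d) − 1] = 23.8 × (1 + 0.0751 × 20.7) / [20.7 × (0.465 × 9.24 − 0.0751) − 1] = 60.80 / 86.39 = 0.7038 mg/L.

S ≈ 0.704 mg/L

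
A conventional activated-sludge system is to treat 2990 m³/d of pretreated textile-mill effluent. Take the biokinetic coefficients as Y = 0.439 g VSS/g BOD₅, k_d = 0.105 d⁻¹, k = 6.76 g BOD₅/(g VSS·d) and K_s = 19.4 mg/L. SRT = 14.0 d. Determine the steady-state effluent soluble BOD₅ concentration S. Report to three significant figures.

S ≈ 1.23 mg/L

For a completely mixed reactor with recycle the Lawrence–McCarty relation gives S = K_s·(1 + k_d·θ_c) / [θ_c·(Y·k − k_d) − 1] = 19.4 × (1 + 0.105 × 14.0) / [14.0 × (0.439 × 6.76 − 0.105) − 1] = 47.92 / 39.08 = 1.226 mg/L.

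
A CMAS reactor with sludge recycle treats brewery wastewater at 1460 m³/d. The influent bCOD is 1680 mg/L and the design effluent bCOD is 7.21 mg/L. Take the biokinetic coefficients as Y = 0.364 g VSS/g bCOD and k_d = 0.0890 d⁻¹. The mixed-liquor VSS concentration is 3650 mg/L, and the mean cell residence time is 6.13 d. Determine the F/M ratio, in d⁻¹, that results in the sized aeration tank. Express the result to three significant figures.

From the SRT design equation V = Y Q (S₀−S) θ_c / [X (1 + k_d θ_c)] = 0.364 × 1460 × (1680 − 7.21) × 6.13 / [3650 × (1 + 0.0890 × 6.13)] = 5.45×10^6 / 5641 = 966.0 m³.
F/M = Q·S₀ / (V·X) = 1460 × 1680 / (966.0 × 3650) = 0.6957 g bCOD·(g VSS·d)⁻¹.

F/M ≈ 0.696 d⁻¹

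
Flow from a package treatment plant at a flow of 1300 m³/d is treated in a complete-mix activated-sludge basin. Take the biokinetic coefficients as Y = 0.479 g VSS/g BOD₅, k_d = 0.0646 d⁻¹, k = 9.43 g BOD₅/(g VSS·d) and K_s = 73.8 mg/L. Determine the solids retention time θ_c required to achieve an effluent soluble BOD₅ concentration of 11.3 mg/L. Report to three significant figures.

θ_c ≈ 1.87 d

At the target effluent, Y k S/(K_s+S) = 0.479×9.43×11.3/85.10 = 0.5998 d⁻¹.
1/θ_c = 0.5998 − 0.0646 = 0.5352 d⁻¹, so θ_c = 1.869 d.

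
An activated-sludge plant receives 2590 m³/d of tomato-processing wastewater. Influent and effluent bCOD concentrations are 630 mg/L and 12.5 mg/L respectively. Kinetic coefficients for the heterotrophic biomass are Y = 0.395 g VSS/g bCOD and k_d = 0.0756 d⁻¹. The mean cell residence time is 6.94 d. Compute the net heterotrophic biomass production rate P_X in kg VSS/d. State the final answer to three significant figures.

P_X ≈ 414 kg VSS/d

Y_obs = Y / (1 + k_d θ_c) = 0.395 / (1 + 0.0756 × 6.94) = 0.395 / 1.525 = 0.2591.
Q·(S₀ − S) = 2590 × (630 − 12.5) × 10⁻³ = 1599 kg/d removed.
So the net sludge growth is P_X = 0.2591 × 1599 = 414.3 kg VSS/d.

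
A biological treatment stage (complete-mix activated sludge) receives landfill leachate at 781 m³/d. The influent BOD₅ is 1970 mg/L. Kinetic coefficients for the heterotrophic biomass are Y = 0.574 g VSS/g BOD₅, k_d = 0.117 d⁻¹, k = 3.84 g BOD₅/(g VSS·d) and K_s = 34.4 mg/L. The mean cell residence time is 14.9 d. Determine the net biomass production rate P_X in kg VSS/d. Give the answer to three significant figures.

P_X ≈ 321 kg VSS/d

From the Monod/SRT balance for a CMAS, S = K_s·(1+k_d θ_c)/[θ_c·(Y k − k_d) − 1] = 34.4 × (1 + 0.117 × 14.9) / [14.9 × (0.574 × 3.84 − 0.117) − 1] = 94.37 / 30.10 = 3.135 mg/L.
The observed yield is Y_obs = Y/(1 + k_d·θ_c) = 0.574 / (1 + 0.117 × 14.9) = 0.574 / 2.743 = 0.2092 g VSS per g BOD₅ removed.
Mass of BOD₅ removed per day: Q(S₀ − S) = 781 × 1967 g/m³ = 1536 kg/d.
Net biomass production P_X = Y_obs × Q·(S₀ − S) = 0.2092 × 1536 = 321.4 kg VSS/d.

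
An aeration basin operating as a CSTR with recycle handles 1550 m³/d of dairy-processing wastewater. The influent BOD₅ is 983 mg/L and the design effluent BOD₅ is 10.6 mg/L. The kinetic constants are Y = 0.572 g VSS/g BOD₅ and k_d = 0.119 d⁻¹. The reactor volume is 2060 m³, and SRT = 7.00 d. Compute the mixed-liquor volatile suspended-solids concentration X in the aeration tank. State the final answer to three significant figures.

X ≈ 1600 mg/L

X = Y·Q·ΔS·θ_c / [V·(1 + k_d θ_c)] = 0.572 × 1550 × (983 − 10.6) × 7.00 / [2060 × (1 + 0.119 × 7.00)] = 1598 mg/L.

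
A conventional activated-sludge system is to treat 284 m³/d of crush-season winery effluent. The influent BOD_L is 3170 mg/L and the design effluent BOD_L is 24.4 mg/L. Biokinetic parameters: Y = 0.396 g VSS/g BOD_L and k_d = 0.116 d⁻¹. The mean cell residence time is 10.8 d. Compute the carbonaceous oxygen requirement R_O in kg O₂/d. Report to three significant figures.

Observed yield with endogenous decay: Y_obs = Y / (1 + k_d·θ_c) = 0.396 / (1 + 0.116 × 10.8) = 0.396 / 2.253 = 0.1758 g VSS/g BOD_L.
Mass of BOD_L removed per day: Q(S₀ − S) = 284 × 3146 g/m³ = 893.4 kg/d.
Net sludge production P_X = 0.1758 × 893.4 = 157.0 kg VSS/d.
R_O = Q·(S₀ − S) − 1.42·P_X = 893.4 − 1.42 × 157.0 = 670.4 kg O₂/d.

R_O ≈ 670 kg O₂/d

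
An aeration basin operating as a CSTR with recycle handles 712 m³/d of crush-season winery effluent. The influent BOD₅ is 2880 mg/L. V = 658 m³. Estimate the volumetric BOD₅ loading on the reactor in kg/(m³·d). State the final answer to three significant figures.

Volumetric loading L_v = Q·S₀ / V = 712 × 2880 g/m³ / 658.0 m³ = 3116 g/(m³·d) = 3.116 kg BOD₅/(m³·d).

L_v ≈ 3.12 kg BOD₅/(m³·d)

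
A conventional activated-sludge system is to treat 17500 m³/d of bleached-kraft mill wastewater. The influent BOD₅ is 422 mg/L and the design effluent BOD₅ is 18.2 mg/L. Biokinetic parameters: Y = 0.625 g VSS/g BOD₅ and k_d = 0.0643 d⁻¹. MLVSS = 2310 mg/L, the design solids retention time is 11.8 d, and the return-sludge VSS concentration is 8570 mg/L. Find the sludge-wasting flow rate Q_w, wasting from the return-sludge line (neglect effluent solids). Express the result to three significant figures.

Q_w ≈ 293 m³/d

Rearranging the biomass balance for a CMAS with decay, V = Y·Q·ΔS·θ_c / [X·(1+k_d θ_c)] = 0.625 × 17500 × (422 − 18.2) × 11.8 / [2310 × (1 + 0.0643 × 11.8)] = 5.21×10^7 / 4063 = 12828 m³.
θ_c = V·X/(Q_w·X_r) when wasting from the recycle, so Q_w = V·X/(θ_c·X_r) = 12828 × 2310 / (11.8 × 8570) = 293.0 m³/d.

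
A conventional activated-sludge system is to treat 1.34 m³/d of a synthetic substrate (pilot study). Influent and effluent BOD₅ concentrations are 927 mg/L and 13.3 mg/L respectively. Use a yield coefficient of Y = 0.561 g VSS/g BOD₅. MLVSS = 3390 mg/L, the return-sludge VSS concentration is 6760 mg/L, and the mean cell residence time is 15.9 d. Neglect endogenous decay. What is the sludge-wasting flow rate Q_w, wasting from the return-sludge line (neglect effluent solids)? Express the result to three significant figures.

V·X = Y·Q·ΔS·θ_c gives V = 0.561 × 1.34 × (927 − 13.3) × 15.9 / 3390 = 3.222 m³.
Q_w = (V·X)/(θ_c X_r) = 3.222 × 3390 / (15.9 × 6760) = 0.1016 m³/d.

Q_w ≈ 0.102 m³/d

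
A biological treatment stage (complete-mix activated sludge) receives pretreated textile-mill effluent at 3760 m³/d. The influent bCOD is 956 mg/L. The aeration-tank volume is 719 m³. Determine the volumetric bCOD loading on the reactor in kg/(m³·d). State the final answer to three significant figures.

L_v = Q S₀ / V = 3760 × 956 × 10⁻³ / 719.0 = 4.999 kg/(m³·d).

L_v ≈ 5.00 kg bCOD/(m³·d)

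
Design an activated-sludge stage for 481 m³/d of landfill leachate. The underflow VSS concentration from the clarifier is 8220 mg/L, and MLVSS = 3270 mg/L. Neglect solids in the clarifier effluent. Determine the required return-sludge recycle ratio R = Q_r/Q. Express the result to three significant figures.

Mass balance around the secondary clarifier (neglecting effluent solids): R = X / (X_r − X) = 3270 / (8220 − 3270) = 0.6606.

R ≈ 0.661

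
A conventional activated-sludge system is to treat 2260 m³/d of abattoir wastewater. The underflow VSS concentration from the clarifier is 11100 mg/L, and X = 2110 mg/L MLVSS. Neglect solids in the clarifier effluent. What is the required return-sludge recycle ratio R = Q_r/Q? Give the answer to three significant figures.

R ≈ 0.235

Mass balance around the secondary clarifier (neglecting effluent solids): R = X / (X_r − X) = 2110 / (11100 − 2110) = 0.2347.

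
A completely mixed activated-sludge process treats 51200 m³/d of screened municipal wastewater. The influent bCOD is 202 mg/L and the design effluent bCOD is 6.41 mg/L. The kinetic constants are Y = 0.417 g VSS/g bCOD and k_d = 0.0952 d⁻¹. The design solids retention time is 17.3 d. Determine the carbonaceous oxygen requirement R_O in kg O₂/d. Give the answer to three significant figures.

Correct the yield for decay: Y_obs = Y/(1 + k_d θ_c) = 0.417 / (1 + 0.0952 × 17.3) = 0.417 / 2.647 = 0.1575.
ΔS = 202 − 6.41 = 195.6 mg/L, so the substrate removal rate is 51200 × 195.6/1000 = 10014 kg bCOD/d.
Net sludge production P_X = 0.1575 × 10014 = 1578 kg VSS/d.
R_O = Q·ΔS − 1.42 P_X = 10014 − 2240 = 7774 kg O₂/d.

R_O ≈ 7770 kg O₂/d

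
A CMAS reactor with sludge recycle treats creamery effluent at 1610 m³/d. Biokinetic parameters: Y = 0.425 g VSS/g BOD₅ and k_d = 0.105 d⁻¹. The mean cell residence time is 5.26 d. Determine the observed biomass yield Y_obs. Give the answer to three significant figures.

Y_obs = Y / (1 + k_d θ_c) = 0.425 / (1 + 0.105 × 5.26) = 0.425 / 1.552 = 0.2738.

Y_obs ≈ 0.274 g VSS/g BOD₅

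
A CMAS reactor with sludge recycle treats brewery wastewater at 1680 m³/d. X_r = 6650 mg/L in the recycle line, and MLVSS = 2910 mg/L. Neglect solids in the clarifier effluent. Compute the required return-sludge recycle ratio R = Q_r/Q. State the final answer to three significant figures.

R ≈ 0.778

R = Q_r/Q = X/(X_r − X) = 2910 / (6650 − 2910) = 0.7781.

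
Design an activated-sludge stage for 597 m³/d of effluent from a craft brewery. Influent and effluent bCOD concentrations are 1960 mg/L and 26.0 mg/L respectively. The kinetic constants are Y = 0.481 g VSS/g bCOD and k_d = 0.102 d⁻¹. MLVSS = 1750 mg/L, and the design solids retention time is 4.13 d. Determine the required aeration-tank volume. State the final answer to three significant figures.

V ≈ 922 m³

From the SRT design equation V = Y Q (S₀−S) θ_c / [X (1 + k_d θ_c)] = 0.481 × 597 × (1960 − 26.0) × 4.13 / [1750 × (1 + 0.102 × 4.13)] = 2.29×10^6 / 2487 = 922.2 m³.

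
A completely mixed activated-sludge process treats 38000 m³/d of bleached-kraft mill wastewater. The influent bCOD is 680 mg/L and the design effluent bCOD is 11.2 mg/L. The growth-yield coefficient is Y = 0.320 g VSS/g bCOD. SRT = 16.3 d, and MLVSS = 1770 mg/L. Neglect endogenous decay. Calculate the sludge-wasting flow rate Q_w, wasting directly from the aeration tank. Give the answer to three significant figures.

V·X = Y·Q·ΔS·θ_c gives V = 0.320 × 38000 × (680 − 11.2) × 16.3 / 1770 = 74894 m³.
With mixed-liquor wasting, θ_c = V/Q_w, so Q_w = V/θ_c = 74894/16.3 = 4595 m³/d.

Q_w ≈ 4590 m³/d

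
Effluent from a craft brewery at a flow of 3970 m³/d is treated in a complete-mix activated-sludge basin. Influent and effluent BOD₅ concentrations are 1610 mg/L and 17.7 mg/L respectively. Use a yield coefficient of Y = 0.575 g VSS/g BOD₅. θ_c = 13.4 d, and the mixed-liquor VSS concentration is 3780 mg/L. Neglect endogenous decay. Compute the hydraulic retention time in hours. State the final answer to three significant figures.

Biomass mass balance (decay neglected): V·X = Y·Q·(S₀ − S)·θ_c, so V = 0.575 × 3970 × (1610 − 17.7) × 13.4 / 3780 = 12885 m³.
τ = V/Q = 12885/3970 = 3.246 d, or 77.90 h.

τ ≈ 77.9 h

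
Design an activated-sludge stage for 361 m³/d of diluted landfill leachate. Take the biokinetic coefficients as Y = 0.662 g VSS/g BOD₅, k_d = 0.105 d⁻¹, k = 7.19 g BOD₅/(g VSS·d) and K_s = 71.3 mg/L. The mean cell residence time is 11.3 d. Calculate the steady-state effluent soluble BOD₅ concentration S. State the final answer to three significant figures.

Effluent substrate depends only on kinetics and SRT: S = K_s(1 + k_d θ_c) / [θ_c(Yk − k_d) − 1] = 71.3 × (1 + 0.105 × 11.3) / [11.3 × (0.662 × 7.19 − 0.105) − 1] = 155.9 / 51.60 = 3.021 mg/L.

S ≈ 3.02 mg/L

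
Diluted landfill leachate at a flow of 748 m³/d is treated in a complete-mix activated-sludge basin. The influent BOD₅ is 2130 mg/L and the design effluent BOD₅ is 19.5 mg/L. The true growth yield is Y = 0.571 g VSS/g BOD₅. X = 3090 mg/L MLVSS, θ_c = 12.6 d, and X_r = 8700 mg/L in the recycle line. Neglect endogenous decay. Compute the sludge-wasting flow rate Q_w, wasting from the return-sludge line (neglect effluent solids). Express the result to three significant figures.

With k_d = 0 the design equation reduces to V = Y Q (S₀−S) θ_c / X = 0.571 × 748 × (2130 − 19.5) × 12.6 / 3090 = 3676 m³.
Q_w = (V·X)/(θ_c X_r) = 3676 × 3090 / (12.6 × 8700) = 103.6 m³/d.

Q_w ≈ 104 m³/d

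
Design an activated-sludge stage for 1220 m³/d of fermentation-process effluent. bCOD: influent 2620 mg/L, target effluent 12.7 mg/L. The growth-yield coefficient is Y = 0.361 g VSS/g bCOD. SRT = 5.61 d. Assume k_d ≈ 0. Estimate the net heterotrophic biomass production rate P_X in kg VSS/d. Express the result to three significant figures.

P_X ≈ 1150 kg VSS/d

With endogenous decay neglected, the observed yield equals the true yield: Y_obs = Y = 0.361 g VSS/g bCOD.
Substrate removed = Q·(S₀ − S) = 1220 m³/d × (2620 − 12.7) g/m³ = 3.18×10^6 g/d = 3181 kg/d.
Net biomass production P_X = Y_obs × Q·(S₀ − S) = 0.3610 × 3181 = 1148 kg VSS/d.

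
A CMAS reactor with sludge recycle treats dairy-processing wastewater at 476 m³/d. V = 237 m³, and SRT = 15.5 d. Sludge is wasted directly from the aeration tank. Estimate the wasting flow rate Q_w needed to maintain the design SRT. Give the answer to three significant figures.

For wasting at MLVSS concentration, Q_w = V/θ_c = 237.0/15.5 = 15.29 m³/d.

Q_w ≈ 15.3 m³/d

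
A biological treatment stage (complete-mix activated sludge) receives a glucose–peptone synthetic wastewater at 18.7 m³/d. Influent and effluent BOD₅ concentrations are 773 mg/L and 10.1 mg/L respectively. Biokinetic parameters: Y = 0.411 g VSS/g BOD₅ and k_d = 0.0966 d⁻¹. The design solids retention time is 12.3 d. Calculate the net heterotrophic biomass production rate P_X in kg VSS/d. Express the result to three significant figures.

P_X ≈ 2.68 kg VSS/d

Observed yield with endogenous decay: Y_obs = Y / (1 + k_d·θ_c) = 0.411 / (1 + 0.0966 × 12.3) = 0.411 / 2.188 = 0.1878 g VSS/g BOD₅.
Substrate removed = Q·(S₀ − S) = 18.7 m³/d × (773 − 10.1) g/m³ = 1.43×10^4 g/d = 14.27 kg/d.
Net biomass production P_X = Y_obs × Q·(S₀ − S) = 0.1878 × 14.27 = 2.680 kg VSS/d.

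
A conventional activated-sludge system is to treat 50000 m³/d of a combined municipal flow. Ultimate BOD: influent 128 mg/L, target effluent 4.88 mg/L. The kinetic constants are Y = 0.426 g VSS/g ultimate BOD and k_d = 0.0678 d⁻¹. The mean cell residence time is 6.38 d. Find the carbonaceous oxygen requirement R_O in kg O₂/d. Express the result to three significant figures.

R_O ≈ 3560 kg O₂/d

Observed yield with endogenous decay: Y_obs = Y / (1 + k_d·θ_c) = 0.426 / (1 + 0.0678 × 6.38) = 0.426 / 1.433 = 0.2974 g VSS/g ultimate BOD.
Substrate removed = Q·(S₀ − S) = 50000 m³/d × (128 − 4.88) g/m³ = 6.16×10^6 g/d = 6156 kg/d.
Biomass synthesised: P_X = Y_obs × 6156 = 1831 kg VSS/d.
R_O = Q·ΔS − 1.42 P_X = 6156 − 2599 = 3557 kg O₂/d.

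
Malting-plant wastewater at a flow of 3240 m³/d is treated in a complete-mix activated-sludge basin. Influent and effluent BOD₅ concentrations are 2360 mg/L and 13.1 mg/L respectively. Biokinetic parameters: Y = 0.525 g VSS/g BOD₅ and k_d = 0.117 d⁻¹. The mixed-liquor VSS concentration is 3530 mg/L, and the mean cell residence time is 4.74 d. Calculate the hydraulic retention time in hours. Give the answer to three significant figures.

τ ≈ 25.5 h

Rearranging the biomass balance for a CMAS with decay, V = Y·Q·ΔS·θ_c / [X·(1+k_d θ_c)] = 0.525 × 3240 × (2360 − 13.1) × 4.74 / [3530 × (1 + 0.117 × 4.74)] = 1.89×10^7 / 5488 = 3448 m³.
Hydraulic retention time τ = V/Q = 3448 / 3240 = 1.064 d = 25.54 h.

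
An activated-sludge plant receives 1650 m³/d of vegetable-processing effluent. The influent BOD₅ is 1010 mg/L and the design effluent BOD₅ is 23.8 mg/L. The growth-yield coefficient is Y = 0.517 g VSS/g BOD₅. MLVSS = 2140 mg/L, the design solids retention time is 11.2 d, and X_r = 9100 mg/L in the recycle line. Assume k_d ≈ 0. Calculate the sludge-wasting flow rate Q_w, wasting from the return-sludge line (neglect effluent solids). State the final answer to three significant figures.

Biomass mass balance (decay neglected): V·X = Y·Q·(S₀ − S)·θ_c, so V = 0.517 × 1650 × (1010 − 23.8) × 11.2 / 2140 = 4403 m³.
Q_w = (V·X)/(θ_c X_r) = 4403 × 2140 / (11.2 × 9100) = 92.45 m³/d.

Q_w ≈ 92.4 m³/d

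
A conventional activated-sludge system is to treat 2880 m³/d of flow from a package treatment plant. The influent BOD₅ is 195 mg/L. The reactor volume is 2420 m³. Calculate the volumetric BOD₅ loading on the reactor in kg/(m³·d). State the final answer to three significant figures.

Volumetric loading L_v = Q·S₀ / V = 2880 × 195 g/m³ / 2420 m³ = 232.1 g/(m³·d) = 0.2321 kg BOD₅/(m³·d).

L_v ≈ 0.232 kg BOD₅/(m³·d)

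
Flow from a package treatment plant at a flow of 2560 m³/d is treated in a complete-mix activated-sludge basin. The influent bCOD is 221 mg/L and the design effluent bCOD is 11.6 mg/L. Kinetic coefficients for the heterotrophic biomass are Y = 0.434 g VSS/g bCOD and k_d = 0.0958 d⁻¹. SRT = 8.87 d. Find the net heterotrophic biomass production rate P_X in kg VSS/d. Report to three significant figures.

P_X ≈ 126 kg VSS/d

The observed yield is Y_obs = Y/(1 + k_d·θ_c) = 0.434 / (1 + 0.0958 × 8.87) = 0.434 / 1.850 = 0.2346 g VSS per g bCOD removed.
ΔS = 221 − 11.6 = 209.4 mg/L, so the substrate removal rate is 2560 × 209.4/1000 = 536.1 kg bCOD/d.
P_X = Y_obs · Q(S₀ − S) = 0.2346 × 536.1 = 125.8 kg VSS/d.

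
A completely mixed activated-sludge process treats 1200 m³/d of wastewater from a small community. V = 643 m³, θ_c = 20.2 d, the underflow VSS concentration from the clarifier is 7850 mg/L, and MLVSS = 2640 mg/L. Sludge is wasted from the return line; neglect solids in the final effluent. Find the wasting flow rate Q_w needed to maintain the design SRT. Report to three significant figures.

Wasting from the return line (neglecting effluent solids): Q_w = V·X / (θ_c·X_r) = 643.0 × 2640 / (20.2 × 7850) = 10.71 m³/d.

Q_w ≈ 10.7 m³/d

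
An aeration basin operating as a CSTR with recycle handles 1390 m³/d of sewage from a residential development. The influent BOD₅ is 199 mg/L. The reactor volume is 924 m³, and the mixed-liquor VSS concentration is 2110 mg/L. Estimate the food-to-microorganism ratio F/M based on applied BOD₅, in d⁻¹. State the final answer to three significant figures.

F/M = Q·S₀ / (V·X) = 1390 × 199 / (924.0 × 2110) = 0.1419 g BOD₅·(g VSS·d)⁻¹.

F/M ≈ 0.142 d⁻¹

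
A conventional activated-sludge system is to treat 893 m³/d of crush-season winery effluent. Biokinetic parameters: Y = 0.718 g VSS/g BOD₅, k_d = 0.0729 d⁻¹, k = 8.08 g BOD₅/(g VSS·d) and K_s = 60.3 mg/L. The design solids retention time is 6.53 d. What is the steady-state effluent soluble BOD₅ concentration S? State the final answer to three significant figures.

For a completely mixed reactor with recycle the Lawrence–McCarty relation gives S = K_s·(1 + k_d·θ_c) / [θ_c·(Y·k − k_d) − 1] = 60.3 × (1 + 0.0729 × 6.53) / [6.53 × (0.718 × 8.08 − 0.0729) − 1] = 89.01 / 36.41 = 2.445 mg/L.

S ≈ 2.44 mg/L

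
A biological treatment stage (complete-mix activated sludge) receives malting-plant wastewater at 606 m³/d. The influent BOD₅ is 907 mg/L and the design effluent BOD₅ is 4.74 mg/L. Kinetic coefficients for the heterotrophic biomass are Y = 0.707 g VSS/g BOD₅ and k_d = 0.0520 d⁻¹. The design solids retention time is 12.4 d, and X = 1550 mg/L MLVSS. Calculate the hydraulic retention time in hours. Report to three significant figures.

Rearranging the biomass balance for a CMAS with decay, V = Y·Q·ΔS·θ_c / [X·(1+k_d θ_c)] = 0.707 × 606 × (907 − 4.74) × 12.4 / [1550 × (1 + 0.0520 × 12.4)] = 4.79×10^6 / 2549 = 1880 m³.
τ = V/Q = 1880/606 = 3.103 d, or 74.46 h.

τ ≈ 74.5 h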